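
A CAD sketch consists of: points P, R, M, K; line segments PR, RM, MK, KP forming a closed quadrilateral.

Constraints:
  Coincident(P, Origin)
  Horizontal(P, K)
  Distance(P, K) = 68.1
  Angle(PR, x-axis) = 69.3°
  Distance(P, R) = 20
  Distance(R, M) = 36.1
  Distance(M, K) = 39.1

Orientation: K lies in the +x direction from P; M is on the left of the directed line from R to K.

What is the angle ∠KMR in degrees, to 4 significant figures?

116.1°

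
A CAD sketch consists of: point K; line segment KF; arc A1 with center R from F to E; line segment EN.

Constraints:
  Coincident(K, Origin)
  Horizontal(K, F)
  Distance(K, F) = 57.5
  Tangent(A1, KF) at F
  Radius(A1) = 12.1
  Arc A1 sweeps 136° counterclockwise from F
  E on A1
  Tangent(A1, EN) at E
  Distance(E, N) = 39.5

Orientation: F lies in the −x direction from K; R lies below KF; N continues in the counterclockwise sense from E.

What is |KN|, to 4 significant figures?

61.10

K is at the origin; KF is horizontal with |KF| = 57.5 and F on the −x side, so F = (-57.50, 0.000). Since A1 is tangent to KF there, RF ⟂ KF, so R = F + (0, -12.1) = (-57.50, -12.10). On A1, F sits at bearing 90° from R; a 136° counterclockwise sweep puts E at bearing 226°, so E = R + 12.1·(cos 226°, sin 226°) = (-65.91, -20.80). Tangency of A1 to EN means the radius RE is perpendicular to EN, so EN runs along (−sin 226°, cos 226°); with |EN| = 39.5, N = (-37.49, -48.24). Then |KN| = |N − K| = 61.10.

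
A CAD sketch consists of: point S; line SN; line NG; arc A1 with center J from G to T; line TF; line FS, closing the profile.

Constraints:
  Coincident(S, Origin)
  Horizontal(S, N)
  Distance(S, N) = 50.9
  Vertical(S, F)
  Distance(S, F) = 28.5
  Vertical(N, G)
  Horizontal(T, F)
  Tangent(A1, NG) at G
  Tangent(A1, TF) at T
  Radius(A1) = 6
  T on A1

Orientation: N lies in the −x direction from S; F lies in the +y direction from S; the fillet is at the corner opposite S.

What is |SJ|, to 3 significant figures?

50.2

S is at the origin; S and N share the same y with |SN| = 50.9 and N on the −x side, so N = (-50.9, 0.00). SF is vertical with |SF| = 28.5 and F on the +y side, so F = (0.00, 28.5). The virtual corner opposite S is at (-50.9, 28.5). Since A1 is tangent to NG there, JG ⟂ NG and tangency of A1 to TF means the radius JT is perpendicular to TF, with radius 6.0, so the center J sits 6.0 in from both sides at J = (-44.9, 22.5). Then |SJ| = |J − S| = 50.2.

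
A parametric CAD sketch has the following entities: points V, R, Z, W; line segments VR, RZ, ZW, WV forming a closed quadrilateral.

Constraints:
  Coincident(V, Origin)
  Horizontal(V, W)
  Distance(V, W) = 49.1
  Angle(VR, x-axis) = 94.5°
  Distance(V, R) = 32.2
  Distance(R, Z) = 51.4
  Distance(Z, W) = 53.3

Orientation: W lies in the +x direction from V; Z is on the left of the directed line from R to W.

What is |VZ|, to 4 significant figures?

69.21

Checks: |RZ| = 51.40 ✓; |ZW| = 53.30 ✓.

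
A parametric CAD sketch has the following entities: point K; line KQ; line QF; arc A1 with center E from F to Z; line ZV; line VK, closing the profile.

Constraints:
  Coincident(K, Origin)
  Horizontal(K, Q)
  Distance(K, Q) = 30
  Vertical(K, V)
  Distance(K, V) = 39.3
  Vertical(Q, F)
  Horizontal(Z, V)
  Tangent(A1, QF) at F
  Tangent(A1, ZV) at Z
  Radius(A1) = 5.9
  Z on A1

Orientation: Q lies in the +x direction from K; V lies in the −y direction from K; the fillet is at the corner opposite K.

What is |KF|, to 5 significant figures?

44.895

The virtual corner opposite K is at (30.000, -39.300). The tangent condition forces EF to be normal to QF and since A1 is tangent to ZV there, EZ ⟂ ZV, with radius 5.9, so the center E sits 5.9 in from both sides at E = (24.100, -33.400). That places the tangent points at F = (30.000, -33.400) on QF and Z = (24.100, -39.300) on ZV. Then |KF| = |F − K| = 44.895.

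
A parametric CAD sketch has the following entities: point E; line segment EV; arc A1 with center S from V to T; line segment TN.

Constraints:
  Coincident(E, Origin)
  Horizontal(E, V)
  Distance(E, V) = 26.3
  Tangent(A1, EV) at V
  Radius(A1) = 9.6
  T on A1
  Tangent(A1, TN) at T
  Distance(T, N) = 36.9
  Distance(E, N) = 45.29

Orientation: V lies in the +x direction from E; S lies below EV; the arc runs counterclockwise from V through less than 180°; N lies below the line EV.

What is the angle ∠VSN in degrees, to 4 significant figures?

154.9°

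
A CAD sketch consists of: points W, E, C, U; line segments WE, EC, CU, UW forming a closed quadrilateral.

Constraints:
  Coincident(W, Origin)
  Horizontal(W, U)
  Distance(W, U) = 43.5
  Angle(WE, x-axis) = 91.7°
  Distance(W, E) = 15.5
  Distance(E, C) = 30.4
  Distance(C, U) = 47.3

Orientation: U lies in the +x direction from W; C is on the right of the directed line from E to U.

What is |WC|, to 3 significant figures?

15.0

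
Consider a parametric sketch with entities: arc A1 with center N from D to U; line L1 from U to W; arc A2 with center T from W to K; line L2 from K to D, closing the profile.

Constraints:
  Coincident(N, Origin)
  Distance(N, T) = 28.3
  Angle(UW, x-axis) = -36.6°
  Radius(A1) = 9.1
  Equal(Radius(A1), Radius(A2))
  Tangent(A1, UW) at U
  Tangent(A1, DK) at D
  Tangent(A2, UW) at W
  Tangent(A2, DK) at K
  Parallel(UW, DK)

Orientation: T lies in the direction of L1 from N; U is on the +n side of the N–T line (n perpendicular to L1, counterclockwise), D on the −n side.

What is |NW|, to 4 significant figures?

29.73

Tangency of A1 to both parallel lines with radius 9.1 puts U and D at N ± 9.1·n: U = (5.426, 7.306), D = (-5.426, -7.306). Equal radii place W and K the same way about T: W = T + 9.1·n = (28.15, -9.568), K = T − 9.1·n = (17.29, -24.18). Then |NW| = |W − N| = 29.73.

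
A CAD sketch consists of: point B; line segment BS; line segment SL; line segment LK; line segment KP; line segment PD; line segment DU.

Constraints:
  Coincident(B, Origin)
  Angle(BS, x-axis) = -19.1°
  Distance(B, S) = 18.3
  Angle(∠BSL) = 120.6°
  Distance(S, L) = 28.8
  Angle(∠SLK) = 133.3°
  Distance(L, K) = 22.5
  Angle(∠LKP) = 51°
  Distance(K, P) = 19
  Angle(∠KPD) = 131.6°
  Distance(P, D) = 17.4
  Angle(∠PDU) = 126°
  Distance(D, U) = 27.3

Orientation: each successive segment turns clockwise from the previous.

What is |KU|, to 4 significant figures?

46.73

∠KPD = 131.6° gives PD at 57.40° from the x-axis; with |PD| = 17.4, D = (14.27, -19.65). ∠PDU = 126.0° gives DU at 3.400° from the x-axis; with |DU| = 27.3, U = (41.52, -18.04). Then |KU| = |U − K| = 46.73.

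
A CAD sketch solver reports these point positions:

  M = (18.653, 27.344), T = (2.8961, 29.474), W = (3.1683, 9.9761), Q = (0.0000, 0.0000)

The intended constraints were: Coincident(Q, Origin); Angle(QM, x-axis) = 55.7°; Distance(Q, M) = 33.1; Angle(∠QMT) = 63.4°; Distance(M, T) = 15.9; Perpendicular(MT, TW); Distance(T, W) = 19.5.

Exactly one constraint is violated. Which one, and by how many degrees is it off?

Perpendicular(MT, TW) — off by 8.50°.

Q = (0.00, 0.00) ✓; QM at 55.70° ✓; |QM| = 33.10 ✓; ∠QMT = 63.40° ✓; |MT| = 15.90 ✓; ∠(MT, TW) = 98.50° ✗; |TW| = 19.50 ✓.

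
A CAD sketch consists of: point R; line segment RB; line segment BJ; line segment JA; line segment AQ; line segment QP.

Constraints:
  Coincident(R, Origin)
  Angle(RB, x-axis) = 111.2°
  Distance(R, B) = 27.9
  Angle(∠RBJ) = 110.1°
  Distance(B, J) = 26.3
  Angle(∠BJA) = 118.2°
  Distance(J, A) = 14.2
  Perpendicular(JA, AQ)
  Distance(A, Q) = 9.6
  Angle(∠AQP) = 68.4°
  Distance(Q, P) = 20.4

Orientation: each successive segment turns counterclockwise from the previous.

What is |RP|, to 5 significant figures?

43.313

R is at the origin; RB runs at 111.2° with length 27.9, so B = (-10.089, 26.012). ∠RBJ = 110.1° gives BJ at -178.90° from the x-axis; with |BJ| = 26.3, J = (-36.384, 25.507). ∠BJA = 118.2° gives JA at -117.10° from the x-axis; with |JA| = 14.2, A = (-42.853, 12.866). JA ⟂ AQ, so AQ runs at -27.100°; with |AQ| = 9.6, Q = (-34.307, 8.4927). ∠AQP = 68.4° gives QP at 84.500° from the x-axis; with |QP| = 20.4, P = (-32.352, 28.799). Then |RP| = |P − R| = 43.313.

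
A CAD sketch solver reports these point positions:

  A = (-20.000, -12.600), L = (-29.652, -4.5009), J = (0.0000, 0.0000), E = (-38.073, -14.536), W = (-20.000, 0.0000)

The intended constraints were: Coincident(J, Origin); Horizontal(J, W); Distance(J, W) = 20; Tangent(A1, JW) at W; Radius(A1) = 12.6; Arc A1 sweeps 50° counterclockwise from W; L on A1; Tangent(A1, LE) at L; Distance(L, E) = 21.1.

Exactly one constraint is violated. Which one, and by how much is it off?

Distance(L, E) = 21.1 — off by 8.00.

J = (0.00, 0.00) ✓; J.y = 0.00, W.y = 0.00 ✓; |JW| = 20.00 ✓; ∠(AW, WJ) = 90.00° ✓; |AW| = 12.60 ✓; bearing(A→L) − bearing(A→W) = 50.00° ✓; |AL| = 12.60 ✓; ∠(AL, LE) = 90.00° ✓; |LE| = 13.10 ✗.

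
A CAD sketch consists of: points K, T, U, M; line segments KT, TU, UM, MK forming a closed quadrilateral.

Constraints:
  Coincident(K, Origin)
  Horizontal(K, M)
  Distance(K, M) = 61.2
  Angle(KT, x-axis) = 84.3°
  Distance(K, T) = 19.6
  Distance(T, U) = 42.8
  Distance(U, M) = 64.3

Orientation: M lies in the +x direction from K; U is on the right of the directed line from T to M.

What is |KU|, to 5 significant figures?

23.326

K is at the origin; KM is horizontal with |KM| = 61.2 and M in +x, so M = (61.2, 0). KT runs at 84.3° with |KT| = 19.6, so T = (1.9467, 19.503). U is determined by |TU| = 42.8 and |UM| = 64.3 together: it lies at the intersection of circle(T, 42.8) and circle(M, 64.3). With |TM| = 62.381, the foot of the radical line on TM is 12.734 from T and the perpendicular offset is √(42.8² − 12.734²) = 40.862. Taking the right-of-TM solution: U = (1.2667, -23.292).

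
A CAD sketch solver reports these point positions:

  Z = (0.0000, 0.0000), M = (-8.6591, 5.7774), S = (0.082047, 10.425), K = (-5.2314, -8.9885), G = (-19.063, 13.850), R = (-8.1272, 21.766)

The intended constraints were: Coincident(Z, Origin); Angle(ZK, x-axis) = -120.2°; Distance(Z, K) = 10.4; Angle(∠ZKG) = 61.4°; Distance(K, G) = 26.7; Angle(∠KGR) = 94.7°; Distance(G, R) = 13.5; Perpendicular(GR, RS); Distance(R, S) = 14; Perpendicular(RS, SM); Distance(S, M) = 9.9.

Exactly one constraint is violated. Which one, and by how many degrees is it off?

Perpendicular(RS, SM) — off by 7.90°.

Z = (0.00, 0.00) ✓; ZK at -120.2° ✓; |ZK| = 10.40 ✓; ∠ZKG = 61.40° ✓; |KG| = 26.70 ✓; ∠KGR = 94.70° ✓; |GR| = 13.50 ✓; ∠(GR, RS) = 90.00° ✓; |RS| = 14.00 ✓; ∠(RS, SM) = 97.90° ✗; |SM| = 9.900 ✓.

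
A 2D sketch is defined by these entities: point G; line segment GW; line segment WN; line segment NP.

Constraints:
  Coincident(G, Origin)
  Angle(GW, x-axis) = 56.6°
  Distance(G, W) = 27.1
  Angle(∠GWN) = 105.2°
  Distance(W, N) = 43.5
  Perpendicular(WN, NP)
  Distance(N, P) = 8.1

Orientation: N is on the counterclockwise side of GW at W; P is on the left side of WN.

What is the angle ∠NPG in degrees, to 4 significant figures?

109.6°

∠GWN = 105.2°, so WN runs at 56.6° + (180° − 105.2°) = 131.4° from the x-axis; with |WN| = 43.5, N = W + 43.5·(cos 131.4°, sin 131.4°) = (-13.85, 55.25). WN ⟂ NP; with |NP| = 8.1 on the left of WN, P = N + 8.1·(-0.7501, -0.6613) = (-19.92, 49.90). Then cos ∠NPG = PN·PG / (|PN||PG|), giving 109.6°.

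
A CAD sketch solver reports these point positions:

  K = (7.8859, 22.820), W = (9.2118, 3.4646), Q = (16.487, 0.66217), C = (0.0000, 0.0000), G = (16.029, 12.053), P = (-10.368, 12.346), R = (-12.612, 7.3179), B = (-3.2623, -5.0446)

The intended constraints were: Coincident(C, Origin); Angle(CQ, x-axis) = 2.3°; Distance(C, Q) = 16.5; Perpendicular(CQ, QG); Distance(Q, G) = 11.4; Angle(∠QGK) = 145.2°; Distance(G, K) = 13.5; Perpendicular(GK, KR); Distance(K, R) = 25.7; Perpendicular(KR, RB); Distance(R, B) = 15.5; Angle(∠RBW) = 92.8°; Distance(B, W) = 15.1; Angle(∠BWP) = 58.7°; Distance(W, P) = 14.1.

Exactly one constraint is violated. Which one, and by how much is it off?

Distance(W, P) = 14.1 — off by 7.40.

C = (0.00, 0.00) ✓; CQ at 2.300° ✓; |CQ| = 16.50 ✓; ∠(CQ, QG) = 90.00° ✓; |QG| = 11.40 ✓; ∠QGK = 145.2° ✓; |GK| = 13.50 ✓; ∠(GK, KR) = 90.00° ✓; |KR| = 25.70 ✓; ∠(KR, RB) = 90.00° ✓; |RB| = 15.50 ✓; ∠RBW = 92.80° ✓; |BW| = 15.10 ✓; ∠BWP = 58.70° ✓; |WP| = 21.50 ✗.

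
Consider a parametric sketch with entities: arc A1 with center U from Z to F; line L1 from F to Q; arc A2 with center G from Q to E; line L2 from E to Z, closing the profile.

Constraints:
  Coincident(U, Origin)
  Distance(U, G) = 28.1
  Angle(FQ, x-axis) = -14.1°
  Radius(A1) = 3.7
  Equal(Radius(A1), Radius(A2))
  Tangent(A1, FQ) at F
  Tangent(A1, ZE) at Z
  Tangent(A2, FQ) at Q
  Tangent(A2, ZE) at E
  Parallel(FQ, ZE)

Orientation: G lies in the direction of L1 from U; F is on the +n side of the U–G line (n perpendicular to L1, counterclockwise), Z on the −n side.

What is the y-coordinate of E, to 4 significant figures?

-10.43

The slot axis is L1's direction at -14.1°, so u = (cos -14.1°, sin -14.1°) = (0.9699, -0.2436) and n = (−sin -14.1°, cos -14.1°) = (0.2436, 0.9699). U is at the origin and G lies 28.1 along u from U, so G = 28.1·u = (27.25, -6.846). Tangency of A1 to both parallel lines with radius 3.7 puts F and Z at U ± 3.7·n: F = (0.9014, 3.589), Z = (-0.9014, -3.589). Equal radii place Q and E the same way about G: Q = G + 3.7·n = (28.15, -3.257), E = G − 3.7·n = (26.35, -10.43). So E.y = -10.43.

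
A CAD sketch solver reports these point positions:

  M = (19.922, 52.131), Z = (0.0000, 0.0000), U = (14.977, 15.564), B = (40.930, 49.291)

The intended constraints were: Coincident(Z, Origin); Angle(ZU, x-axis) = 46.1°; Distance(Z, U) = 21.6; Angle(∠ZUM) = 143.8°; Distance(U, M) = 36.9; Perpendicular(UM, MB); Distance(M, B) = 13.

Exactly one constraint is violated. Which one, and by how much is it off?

Distance(M, B) = 13 — off by 8.20.

Z = (0.00, 0.00) ✓; ZU at 46.10° ✓; |ZU| = 21.60 ✓; ∠ZUM = 143.8° ✓; |UM| = 36.90 ✓; ∠(UM, MB) = 90.00° ✓; |MB| = 21.20 ✗.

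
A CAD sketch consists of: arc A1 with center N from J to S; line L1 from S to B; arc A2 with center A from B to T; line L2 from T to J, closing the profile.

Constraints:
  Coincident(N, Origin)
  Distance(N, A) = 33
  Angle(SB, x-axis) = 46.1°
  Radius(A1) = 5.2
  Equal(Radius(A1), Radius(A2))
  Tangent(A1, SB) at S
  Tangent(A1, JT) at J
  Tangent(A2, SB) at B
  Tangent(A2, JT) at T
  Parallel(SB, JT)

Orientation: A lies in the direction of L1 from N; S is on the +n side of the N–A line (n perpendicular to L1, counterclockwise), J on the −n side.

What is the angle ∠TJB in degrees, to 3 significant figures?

17.5°

The slot axis is L1's direction at 46.1°, so u = (cos 46.1°, sin 46.1°) = (0.693, 0.721) and n = (−sin 46.1°, cos 46.1°) = (-0.721, 0.693). N is at the origin and A lies 33.0 along u from N, so A = 33.0·u = (22.9, 23.8). Tangency of A1 to both parallel lines with radius 5.2 puts S and J at N ± 5.2·n: S = (-3.75, 3.61), J = (3.75, -3.61). Equal radii place B and T the same way about A: B = A + 5.2·n = (19.1, 27.4), T = A − 5.2·n = (26.6, 20.2). Then cos ∠TJB = JT·JB / (|JT||JB|), giving 17.5°.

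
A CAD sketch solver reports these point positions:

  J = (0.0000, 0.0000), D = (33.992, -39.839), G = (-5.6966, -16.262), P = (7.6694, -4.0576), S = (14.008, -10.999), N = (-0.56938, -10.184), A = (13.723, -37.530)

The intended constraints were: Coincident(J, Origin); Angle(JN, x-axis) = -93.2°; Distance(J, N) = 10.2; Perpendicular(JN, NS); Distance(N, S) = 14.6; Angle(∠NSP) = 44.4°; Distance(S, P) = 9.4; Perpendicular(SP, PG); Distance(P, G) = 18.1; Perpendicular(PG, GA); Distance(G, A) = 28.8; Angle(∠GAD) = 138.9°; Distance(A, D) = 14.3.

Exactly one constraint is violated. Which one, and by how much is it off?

Distance(A, D) = 14.3 — off by 6.10.

J = (0.00, 0.00) ✓; JN at -93.20° ✓; |JN| = 10.20 ✓; ∠(JN, NS) = 90.00° ✓; |NS| = 14.60 ✓; ∠NSP = 44.40° ✓; |SP| = 9.400 ✓; ∠(SP, PG) = 90.00° ✓; |PG| = 18.10 ✓; ∠(PG, GA) = 90.00° ✓; |GA| = 28.80 ✓; ∠GAD = 138.9° ✓; |AD| = 20.40 ✗.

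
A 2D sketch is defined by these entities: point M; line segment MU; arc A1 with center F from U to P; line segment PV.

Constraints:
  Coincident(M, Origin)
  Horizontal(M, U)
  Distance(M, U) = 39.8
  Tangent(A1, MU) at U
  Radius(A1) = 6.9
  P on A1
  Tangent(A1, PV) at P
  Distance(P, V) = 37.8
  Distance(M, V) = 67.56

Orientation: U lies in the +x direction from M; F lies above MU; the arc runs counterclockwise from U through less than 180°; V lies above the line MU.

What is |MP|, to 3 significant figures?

47.0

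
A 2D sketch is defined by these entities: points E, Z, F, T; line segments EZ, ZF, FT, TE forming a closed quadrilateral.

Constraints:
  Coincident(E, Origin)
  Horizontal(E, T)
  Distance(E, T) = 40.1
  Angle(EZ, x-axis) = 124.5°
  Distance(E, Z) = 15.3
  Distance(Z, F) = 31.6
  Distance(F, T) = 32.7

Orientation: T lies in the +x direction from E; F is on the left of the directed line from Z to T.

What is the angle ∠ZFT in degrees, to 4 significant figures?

103.1°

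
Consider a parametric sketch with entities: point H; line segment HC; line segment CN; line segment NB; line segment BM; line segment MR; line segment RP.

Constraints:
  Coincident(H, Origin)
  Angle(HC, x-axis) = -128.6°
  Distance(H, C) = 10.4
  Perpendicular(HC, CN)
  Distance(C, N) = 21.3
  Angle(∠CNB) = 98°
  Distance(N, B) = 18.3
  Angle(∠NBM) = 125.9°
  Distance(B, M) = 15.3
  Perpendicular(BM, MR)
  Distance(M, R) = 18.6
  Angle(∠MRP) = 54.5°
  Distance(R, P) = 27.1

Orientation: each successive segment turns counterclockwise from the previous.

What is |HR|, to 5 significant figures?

4.9293

H is at the origin; HC runs at -128.6° with length 10.4, so C = (-6.4883, -8.1278). HC is perpendicular to CN, so CN runs at -38.600°; with |CN| = 21.3, N = (10.158, -21.416). ∠CNB = 98.0° gives NB at 43.400° from the x-axis; with |NB| = 18.3, B = (23.454, -8.8427). ∠NBM = 125.9° gives BM at 97.500° from the x-axis; with |BM| = 15.3, M = (21.457, 6.3264). BM ⟂ MR, so MR runs at -172.50°; with |MR| = 18.6, R = (3.0164, 3.8986). Then |HR| = |R − H| = 4.9293.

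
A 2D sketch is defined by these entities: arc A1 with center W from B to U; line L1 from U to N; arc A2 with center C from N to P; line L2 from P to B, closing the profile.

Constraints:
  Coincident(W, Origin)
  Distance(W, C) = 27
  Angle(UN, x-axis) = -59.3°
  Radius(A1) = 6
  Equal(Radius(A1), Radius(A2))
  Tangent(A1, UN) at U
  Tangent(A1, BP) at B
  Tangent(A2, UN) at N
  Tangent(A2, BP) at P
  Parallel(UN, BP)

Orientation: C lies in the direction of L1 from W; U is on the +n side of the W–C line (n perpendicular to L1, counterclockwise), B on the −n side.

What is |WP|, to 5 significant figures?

27.659

Tangency of A1 to both parallel lines with radius 6.0 puts U and B at W ± 6.0·n: U = (5.1591, 3.0633), B = (-5.1591, -3.0633). Equal radii place N and P the same way about C: N = C + 6.0·n = (18.944, -20.153), P = C − 6.0·n = (8.6255, -26.279). Then |WP| = |P − W| = 27.659.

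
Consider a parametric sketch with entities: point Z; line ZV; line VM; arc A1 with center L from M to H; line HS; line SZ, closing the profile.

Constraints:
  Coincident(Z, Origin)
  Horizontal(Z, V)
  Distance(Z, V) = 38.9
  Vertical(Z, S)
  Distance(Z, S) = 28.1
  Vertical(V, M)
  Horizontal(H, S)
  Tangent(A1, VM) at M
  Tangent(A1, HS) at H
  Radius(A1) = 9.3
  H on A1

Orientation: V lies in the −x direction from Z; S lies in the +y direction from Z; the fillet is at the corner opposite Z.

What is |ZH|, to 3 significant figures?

40.8

Z is at the origin; ZV is horizontal with |ZV| = 38.9 and V on the −x side, so V = (-38.9, 0.00). Z and S share the same x with |ZS| = 28.1 and S on the +y side, so S = (0.00, 28.1). The virtual corner opposite Z is at (-38.9, 28.1). Since A1 is tangent to VM there, LM ⟂ VM and tangency of A1 to HS means the radius LH is perpendicular to HS, with radius 9.3, so the center L sits 9.3 in from both sides at L = (-29.6, 18.8). That places the tangent points at M = (-38.9, 18.8) on VM and H = (-29.6, 28.1) on HS. Then |ZH| = |H − Z| = 40.8.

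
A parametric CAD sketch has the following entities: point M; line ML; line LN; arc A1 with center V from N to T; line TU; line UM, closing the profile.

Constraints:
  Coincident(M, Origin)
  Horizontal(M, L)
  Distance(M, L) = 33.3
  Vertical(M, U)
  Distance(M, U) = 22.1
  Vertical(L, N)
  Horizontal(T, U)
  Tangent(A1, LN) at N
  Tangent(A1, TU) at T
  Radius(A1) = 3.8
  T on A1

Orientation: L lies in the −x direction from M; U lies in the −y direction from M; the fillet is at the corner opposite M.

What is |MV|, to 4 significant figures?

34.72

M is at the origin; ML is horizontal with |ML| = 33.3 and L on the −x side, so L = (-33.30, 0.000). MU is vertical with |MU| = 22.1 and U on the −y side, so U = (0.000, -22.10). The virtual corner opposite M is at (-33.30, -22.10). Tangency of A1 to LN means the radius VN is perpendicular to LN and the tangent condition forces VT to be normal to TU, with radius 3.8, so the center V sits 3.8 in from both sides at V = (-29.50, -18.30). Then |MV| = |V − M| = 34.72.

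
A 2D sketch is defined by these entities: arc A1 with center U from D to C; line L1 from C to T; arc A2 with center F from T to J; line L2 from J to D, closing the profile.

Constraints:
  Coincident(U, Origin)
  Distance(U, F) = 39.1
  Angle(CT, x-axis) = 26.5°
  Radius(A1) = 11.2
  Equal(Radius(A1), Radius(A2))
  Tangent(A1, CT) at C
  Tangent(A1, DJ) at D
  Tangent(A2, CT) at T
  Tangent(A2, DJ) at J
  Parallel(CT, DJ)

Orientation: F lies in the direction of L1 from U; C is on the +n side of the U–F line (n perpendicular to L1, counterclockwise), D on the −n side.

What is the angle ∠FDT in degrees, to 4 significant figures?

13.82°

The slot axis is L1's direction at 26.5°, so u = (cos 26.5°, sin 26.5°) = (0.8949, 0.4462) and n = (−sin 26.5°, cos 26.5°) = (-0.4462, 0.8949). U is at the origin and F lies 39.1 along u from U, so F = 39.1·u = (34.99, 17.45). Tangency of A1 to both parallel lines with radius 11.2 puts C and D at U ± 11.2·n: C = (-4.997, 10.02), D = (4.997, -10.02). Equal radii place T and J the same way about F: T = F + 11.2·n = (29.99, 27.47), J = F − 11.2·n = (39.99, 7.423). Then cos ∠FDT = DF·DT / (|DF||DT|), giving 13.82°.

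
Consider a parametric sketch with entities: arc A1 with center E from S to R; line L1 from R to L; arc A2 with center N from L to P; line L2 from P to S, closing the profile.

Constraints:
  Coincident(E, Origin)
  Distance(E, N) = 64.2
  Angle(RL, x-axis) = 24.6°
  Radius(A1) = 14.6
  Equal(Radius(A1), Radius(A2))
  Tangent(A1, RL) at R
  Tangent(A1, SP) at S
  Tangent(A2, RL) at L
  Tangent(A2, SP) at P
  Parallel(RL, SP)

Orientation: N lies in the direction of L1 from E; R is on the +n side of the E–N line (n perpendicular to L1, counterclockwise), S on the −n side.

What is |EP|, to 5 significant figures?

65.839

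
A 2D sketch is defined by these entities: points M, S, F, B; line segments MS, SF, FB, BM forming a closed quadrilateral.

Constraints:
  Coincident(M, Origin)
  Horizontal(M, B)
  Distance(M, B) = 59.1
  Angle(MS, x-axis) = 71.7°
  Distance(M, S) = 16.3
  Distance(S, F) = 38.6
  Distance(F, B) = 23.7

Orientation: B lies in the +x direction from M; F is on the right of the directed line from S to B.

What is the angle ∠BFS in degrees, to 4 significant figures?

127.0°

Checks: |SF| = 38.60 ✓; |FB| = 23.70 ✓.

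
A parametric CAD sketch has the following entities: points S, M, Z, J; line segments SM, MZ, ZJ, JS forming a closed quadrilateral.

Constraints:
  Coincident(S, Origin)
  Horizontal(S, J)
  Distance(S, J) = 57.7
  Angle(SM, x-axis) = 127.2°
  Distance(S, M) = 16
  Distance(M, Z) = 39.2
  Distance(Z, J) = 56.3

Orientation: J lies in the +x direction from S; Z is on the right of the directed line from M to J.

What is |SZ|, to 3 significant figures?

23.9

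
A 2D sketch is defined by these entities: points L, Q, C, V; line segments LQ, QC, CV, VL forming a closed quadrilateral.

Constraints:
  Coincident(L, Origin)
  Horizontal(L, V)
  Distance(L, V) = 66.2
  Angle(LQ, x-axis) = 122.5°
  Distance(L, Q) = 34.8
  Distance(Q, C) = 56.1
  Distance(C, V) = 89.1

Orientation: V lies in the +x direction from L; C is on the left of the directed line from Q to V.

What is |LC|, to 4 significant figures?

75.22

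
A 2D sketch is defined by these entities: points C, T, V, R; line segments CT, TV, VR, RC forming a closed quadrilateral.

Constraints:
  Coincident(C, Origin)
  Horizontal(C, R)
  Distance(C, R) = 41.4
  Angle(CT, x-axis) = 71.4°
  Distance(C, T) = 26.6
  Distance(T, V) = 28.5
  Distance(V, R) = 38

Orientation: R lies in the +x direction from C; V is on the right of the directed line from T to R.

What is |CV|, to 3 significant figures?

4.52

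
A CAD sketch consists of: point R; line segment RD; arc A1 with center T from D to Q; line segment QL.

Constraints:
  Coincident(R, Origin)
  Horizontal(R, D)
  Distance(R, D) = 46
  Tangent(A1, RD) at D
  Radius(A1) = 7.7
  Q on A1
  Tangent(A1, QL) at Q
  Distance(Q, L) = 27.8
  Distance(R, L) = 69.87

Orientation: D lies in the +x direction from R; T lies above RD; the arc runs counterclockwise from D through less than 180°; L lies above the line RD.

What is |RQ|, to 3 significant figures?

53.5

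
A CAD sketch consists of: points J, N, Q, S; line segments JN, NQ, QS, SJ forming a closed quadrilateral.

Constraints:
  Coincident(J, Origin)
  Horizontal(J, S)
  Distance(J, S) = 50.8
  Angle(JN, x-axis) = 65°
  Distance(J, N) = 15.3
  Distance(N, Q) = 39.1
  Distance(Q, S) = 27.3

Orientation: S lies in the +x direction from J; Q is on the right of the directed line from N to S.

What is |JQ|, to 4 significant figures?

34.58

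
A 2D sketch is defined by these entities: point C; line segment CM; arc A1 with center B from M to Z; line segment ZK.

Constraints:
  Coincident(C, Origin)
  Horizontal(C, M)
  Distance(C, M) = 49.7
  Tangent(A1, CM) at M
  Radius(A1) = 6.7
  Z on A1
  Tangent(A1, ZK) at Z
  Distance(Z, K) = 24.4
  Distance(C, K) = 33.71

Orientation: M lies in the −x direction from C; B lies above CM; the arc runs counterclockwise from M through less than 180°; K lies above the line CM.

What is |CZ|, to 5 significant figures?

45.007

C is at the origin; CM is horizontal with |CM| = 49.7 and M on the −x side, so M = (-49.700, 0.0000). Tangency of A1 to CM means the radius BM is perpendicular to CM, so B = M + (0, 6.7) = (-49.700, 6.7000). Since BZ ⟂ ZK (tangency), |BK| = √(6.7² + 24.4²) = 25.303 regardless of where Z sits on A1. So K lies on both circle(C, 33.71) and circle(B, 25.303); the above-CM intersection is K = (-27.704, 19.206). Z is the foot of the tangent from K: Z = (-44.964, 1.9603).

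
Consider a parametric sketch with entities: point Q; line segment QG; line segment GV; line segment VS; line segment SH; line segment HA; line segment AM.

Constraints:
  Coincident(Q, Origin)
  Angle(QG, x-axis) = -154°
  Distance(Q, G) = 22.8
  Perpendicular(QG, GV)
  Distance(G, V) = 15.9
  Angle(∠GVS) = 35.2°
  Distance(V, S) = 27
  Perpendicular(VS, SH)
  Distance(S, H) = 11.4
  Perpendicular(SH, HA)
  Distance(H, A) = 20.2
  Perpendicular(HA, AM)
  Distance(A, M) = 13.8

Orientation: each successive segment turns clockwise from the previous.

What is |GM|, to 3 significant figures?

13.1

Q is at the origin; QG runs at -154.0° with length 22.8, so G = (-20.5, -9.99). QG ⟂ GV, so GV runs at 116°; with |GV| = 15.9, V = (-27.5, 4.30). ∠GVS = 35.2° gives VS at -28.8° from the x-axis; with |VS| = 27.0, S = (-3.80, -8.71). VS is perpendicular to SH, so SH runs at -119°; with |SH| = 11.4, H = (-9.29, -18.7). SH is perpendicular to HA, so HA runs at 151°; with |HA| = 20.2, A = (-27.0, -8.97). HA is perpendicular to AM, so AM runs at 61.2°; with |AM| = 13.8, M = (-20.3, 3.12). Then |GM| = |M − G| = 13.1.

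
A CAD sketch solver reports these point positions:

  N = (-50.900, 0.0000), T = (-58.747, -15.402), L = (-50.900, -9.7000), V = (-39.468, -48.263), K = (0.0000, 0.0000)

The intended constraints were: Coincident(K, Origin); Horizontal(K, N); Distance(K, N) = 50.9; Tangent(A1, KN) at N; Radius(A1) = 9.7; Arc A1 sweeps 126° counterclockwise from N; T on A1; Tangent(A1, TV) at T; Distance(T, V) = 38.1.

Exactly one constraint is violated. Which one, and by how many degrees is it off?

Tangent(A1, TV) at T — off by 5.60°.

K = (0.00, 0.00) ✓; K.y = 0.00, N.y = 0.00 ✓; |KN| = 50.90 ✓; ∠(LN, NK) = 90.00° ✓; |LN| = 9.700 ✓; bearing(L→T) − bearing(L→N) = 126.0° ✓; |LT| = 9.700 ✓; ∠(LT, TV) = 95.60° ✗; |TV| = 38.10 ✓.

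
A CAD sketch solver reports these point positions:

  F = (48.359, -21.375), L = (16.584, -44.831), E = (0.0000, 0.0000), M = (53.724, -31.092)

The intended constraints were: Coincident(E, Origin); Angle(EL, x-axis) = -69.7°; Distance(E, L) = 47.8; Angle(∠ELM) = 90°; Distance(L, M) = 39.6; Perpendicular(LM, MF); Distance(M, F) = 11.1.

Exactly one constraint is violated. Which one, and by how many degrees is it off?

Perpendicular(LM, MF) — off by 8.60°.

E = (0.00, 0.00) ✓; EL at -69.70° ✓; |EL| = 47.80 ✓; ∠ELM = 90.00° ✓; |LM| = 39.60 ✓; ∠(LM, MF) = 98.60° ✗; |MF| = 11.10 ✓.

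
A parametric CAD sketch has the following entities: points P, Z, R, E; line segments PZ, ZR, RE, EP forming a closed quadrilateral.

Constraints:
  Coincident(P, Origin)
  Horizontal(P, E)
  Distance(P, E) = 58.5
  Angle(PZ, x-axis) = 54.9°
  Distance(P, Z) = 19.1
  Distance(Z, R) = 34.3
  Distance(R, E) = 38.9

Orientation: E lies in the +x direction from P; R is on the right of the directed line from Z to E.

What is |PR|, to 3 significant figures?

28.4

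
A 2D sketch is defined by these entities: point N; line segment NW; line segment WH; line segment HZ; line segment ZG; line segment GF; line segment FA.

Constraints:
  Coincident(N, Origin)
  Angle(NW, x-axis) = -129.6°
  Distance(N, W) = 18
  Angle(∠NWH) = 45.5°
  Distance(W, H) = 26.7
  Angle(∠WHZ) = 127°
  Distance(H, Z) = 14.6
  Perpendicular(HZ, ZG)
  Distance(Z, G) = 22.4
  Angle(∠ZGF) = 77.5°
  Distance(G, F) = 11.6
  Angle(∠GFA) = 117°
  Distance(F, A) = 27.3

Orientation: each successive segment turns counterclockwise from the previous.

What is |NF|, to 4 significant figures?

1.755

N is at the origin; NW runs at -129.6° with length 18.0, so W = (-11.47, -13.87). ∠NWH = 45.5° gives WH at 4.900° from the x-axis; with |WH| = 26.7, H = (15.13, -11.59). ∠WHZ = 127.0° gives HZ at 57.90° from the x-axis; with |HZ| = 14.6, Z = (22.89, 0.7794). The perpendicularity gives ZG at right angles to HZ, so ZG runs at 147.9°; with |ZG| = 22.4, G = (3.912, 12.68). ∠ZGF = 77.5° gives GF at -109.6° from the x-axis; with |GF| = 11.6, F = (0.02044, 1.755). Then |NF| = |F − N| = 1.755.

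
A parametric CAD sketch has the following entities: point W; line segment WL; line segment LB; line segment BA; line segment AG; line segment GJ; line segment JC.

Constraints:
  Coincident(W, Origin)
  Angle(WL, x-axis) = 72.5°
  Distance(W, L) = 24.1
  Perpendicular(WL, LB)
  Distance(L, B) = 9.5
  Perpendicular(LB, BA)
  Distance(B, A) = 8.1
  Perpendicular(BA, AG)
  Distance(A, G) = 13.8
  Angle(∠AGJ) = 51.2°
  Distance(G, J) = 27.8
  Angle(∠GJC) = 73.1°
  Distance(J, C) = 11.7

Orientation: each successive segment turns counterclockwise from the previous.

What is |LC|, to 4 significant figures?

20.09

∠AGJ = 51.2° gives GJ at 111.3° from the x-axis; with |GJ| = 27.8, J = (-1.186, 39.87). ∠GJC = 73.1° gives JC at -141.8° from the x-axis; with |JC| = 11.7, C = (-10.38, 32.63). Then |LC| = |C − L| = 20.09.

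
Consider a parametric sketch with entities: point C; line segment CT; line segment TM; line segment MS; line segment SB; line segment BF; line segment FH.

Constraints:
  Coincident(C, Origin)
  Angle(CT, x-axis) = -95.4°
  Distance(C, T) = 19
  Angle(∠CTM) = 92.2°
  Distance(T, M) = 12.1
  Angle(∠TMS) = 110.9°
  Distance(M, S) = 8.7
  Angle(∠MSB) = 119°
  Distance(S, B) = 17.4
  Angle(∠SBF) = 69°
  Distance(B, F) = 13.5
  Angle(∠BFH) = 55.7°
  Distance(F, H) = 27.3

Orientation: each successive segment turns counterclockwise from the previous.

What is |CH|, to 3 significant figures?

26.3

C is at the origin; CT runs at -95.4° with length 19.0, so T = (-1.79, -18.9). ∠CTM = 92.2° gives TM at -7.60° from the x-axis; with |TM| = 12.1, M = (10.2, -20.5). ∠TMS = 110.9° gives MS at 61.5° from the x-axis; with |MS| = 8.7, S = (14.4, -12.9). ∠MSB = 119.0° gives SB at 122° from the x-axis; with |SB| = 17.4, B = (5.01, 1.80). ∠SBF = 69.0° gives BF at -126° from the x-axis; with |BF| = 13.5, F = (-3.02, -9.05). ∠BFH = 55.7° gives FH at -2.20° from the x-axis; with |FH| = 27.3, H = (24.3, -10.1). Then |CH| = |H − C| = 26.3.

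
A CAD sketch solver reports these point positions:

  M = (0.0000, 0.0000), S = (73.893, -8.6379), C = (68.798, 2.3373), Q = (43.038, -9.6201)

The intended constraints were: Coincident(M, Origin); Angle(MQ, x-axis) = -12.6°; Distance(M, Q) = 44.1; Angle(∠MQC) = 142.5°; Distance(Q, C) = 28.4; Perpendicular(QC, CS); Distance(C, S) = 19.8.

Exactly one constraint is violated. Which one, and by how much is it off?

Distance(C, S) = 19.8 — off by 7.70.

M = (0.00, 0.00) ✓; MQ at -12.60° ✓; |MQ| = 44.10 ✓; ∠MQC = 142.5° ✓; |QC| = 28.40 ✓; ∠(QC, CS) = 90.00° ✓; |CS| = 12.10 ✗.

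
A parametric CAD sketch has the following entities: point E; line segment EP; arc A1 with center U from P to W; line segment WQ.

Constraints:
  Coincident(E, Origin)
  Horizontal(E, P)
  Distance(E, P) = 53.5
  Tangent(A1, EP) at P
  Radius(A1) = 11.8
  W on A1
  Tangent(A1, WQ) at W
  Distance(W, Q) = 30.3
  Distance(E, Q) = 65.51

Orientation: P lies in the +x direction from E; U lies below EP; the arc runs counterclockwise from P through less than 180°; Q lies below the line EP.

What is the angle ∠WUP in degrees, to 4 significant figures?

102.6°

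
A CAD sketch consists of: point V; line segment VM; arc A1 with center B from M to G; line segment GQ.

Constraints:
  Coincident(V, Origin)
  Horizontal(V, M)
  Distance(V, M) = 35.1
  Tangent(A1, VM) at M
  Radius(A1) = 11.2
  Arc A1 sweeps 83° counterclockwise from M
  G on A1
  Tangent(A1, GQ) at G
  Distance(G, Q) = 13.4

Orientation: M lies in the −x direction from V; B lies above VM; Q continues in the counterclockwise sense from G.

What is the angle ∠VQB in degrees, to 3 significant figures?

90.9°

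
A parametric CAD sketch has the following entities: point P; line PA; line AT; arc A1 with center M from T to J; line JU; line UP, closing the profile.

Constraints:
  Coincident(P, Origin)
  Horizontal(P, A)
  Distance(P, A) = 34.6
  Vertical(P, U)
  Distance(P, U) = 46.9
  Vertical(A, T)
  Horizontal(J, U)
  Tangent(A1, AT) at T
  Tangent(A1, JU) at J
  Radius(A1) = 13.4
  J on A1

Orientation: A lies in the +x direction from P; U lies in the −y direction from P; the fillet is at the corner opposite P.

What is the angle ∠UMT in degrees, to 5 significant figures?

147.70°

P is at the origin; PA is horizontal with |PA| = 34.6 and A on the +x side, so A = (34.600, 0.0000). P and U share the same x with |PU| = 46.9 and U on the −y side, so U = (0.0000, -46.900). The virtual corner opposite P is at (34.600, -46.900). The tangent condition forces MT to be normal to AT and the tangent condition forces MJ to be normal to JU, with radius 13.4, so the center M sits 13.4 in from both sides at M = (21.200, -33.500). That places the tangent points at T = (34.600, -33.500) on AT and J = (21.200, -46.900) on JU. Then cos ∠UMT = MU·MT / (|MU||MT|), giving 147.70°.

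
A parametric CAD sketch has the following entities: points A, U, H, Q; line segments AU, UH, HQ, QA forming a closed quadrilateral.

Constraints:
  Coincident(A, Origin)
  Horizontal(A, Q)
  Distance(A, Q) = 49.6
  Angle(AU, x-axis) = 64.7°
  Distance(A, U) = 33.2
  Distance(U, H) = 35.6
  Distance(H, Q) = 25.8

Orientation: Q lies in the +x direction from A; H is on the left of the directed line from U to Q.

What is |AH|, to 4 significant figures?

55.85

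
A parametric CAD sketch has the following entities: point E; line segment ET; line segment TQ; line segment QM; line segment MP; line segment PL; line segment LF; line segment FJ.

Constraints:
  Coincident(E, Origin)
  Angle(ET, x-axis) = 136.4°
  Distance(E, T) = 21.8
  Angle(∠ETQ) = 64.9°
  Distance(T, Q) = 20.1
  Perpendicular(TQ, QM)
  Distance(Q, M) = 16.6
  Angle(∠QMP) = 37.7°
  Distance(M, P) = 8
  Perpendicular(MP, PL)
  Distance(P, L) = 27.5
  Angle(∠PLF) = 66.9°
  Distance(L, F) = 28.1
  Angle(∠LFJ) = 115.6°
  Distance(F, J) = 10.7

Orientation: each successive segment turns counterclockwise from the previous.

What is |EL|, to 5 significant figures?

38.202

E is at the origin; ET runs at 136.4° with length 21.8, so T = (-15.787, 15.034). ∠ETQ = 64.9° gives TQ at -108.50° from the x-axis; with |TQ| = 20.1, Q = (-22.165, -4.0276). TQ ⟂ QM, so QM runs at -18.500°; with |QM| = 16.6, M = (-6.4226, -9.2949). ∠QMP = 37.7° gives MP at 123.80° from the x-axis; with |MP| = 8.0, P = (-10.873, -2.6470). The perpendicularity gives PL at right angles to MP, so PL runs at -146.20°; with |PL| = 27.5, L = (-33.725, -17.945). Then |EL| = |L − E| = 38.202.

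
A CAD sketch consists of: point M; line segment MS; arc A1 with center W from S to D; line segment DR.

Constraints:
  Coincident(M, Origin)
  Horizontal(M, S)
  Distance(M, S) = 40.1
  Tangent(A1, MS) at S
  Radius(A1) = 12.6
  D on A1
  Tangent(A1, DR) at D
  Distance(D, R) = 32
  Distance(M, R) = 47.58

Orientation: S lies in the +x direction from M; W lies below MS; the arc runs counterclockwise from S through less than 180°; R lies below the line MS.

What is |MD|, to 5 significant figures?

29.598

Checks: |MS| = 40.10 ✓; |WS| = 12.60 ✓; |WD| = 12.60 ✓; ∠(WD, DR) = 90.00° ✓; |DR| = 32.00 ✓; |MR| = 47.58 ✓.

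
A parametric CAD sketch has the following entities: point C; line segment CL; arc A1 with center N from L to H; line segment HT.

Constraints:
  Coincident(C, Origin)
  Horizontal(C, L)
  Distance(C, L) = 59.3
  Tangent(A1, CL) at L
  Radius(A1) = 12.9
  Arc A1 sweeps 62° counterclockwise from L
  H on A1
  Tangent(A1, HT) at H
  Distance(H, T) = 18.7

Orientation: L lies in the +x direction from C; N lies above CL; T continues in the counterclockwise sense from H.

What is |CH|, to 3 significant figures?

71.0

C is at the origin; CL is horizontal with |CL| = 59.3 and L on the +x side, so L = (59.3, 0.00). The tangent condition forces NL to be normal to CL, so N = L + (0, 12.9) = (59.3, 12.9). On A1, L sits at bearing -90° from N; a 62° counterclockwise sweep puts H at bearing -28°, so H = N + 12.9·(cos -28°, sin -28°) = (70.7, 6.84). Then |CH| = |H − C| = 71.0.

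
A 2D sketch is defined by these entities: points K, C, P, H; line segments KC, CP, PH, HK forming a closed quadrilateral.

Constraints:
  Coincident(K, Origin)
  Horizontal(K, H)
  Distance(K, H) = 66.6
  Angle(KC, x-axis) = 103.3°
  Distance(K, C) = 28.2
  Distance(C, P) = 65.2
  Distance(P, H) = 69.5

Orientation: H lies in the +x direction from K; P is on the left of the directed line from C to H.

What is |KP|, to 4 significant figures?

80.63

K is at the origin; KH is horizontal with |KH| = 66.6 and H in +x, so H = (66.6, 0). KC runs at 103.3° with |KC| = 28.2, so C = (-6.487, 27.44). P is determined by |CP| = 65.2 and |PH| = 69.5 together: it lies at the intersection of circle(C, 65.2) and circle(H, 69.5). With |CH| = 78.07, the foot of the radical line on CH is 35.33 from C and the perpendicular offset is √(65.2² − 35.33²) = 54.80. Taking the left-of-CH solution: P = (45.85, 66.33).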